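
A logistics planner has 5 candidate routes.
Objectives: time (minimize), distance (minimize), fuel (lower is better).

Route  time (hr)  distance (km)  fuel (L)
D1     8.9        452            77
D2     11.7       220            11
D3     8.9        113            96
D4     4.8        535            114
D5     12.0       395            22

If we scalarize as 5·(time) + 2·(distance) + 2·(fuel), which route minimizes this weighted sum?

D1: 5·8.9 + 2·452 + 2·77 = 1102.5
D2: 5·11.7 + 2·220 + 2·11 = 520.5
D3: 5·8.9 + 2·113 + 2·96 = 462.5
D4: 5·4.8 + 2·535 + 2·114 = 1322.0
D5: 5·12.0 + 2·395 + 2·22 = 894.0
Lowest: D3 at 462.5.

D3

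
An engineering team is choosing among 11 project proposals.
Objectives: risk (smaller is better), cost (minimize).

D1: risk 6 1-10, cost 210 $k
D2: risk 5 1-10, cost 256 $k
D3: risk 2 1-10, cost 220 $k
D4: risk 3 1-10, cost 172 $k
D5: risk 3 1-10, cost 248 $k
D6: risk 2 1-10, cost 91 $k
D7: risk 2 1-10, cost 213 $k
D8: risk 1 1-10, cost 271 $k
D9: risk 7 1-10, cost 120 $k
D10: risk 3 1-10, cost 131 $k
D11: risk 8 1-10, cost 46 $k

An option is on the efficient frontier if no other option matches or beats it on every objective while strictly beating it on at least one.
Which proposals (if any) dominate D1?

D4: risk 3≤6, cost 172≤210 — dominates D1.
D6: risk 2≤6, cost 91≤210 — dominates D1.
D10: risk 3≤6, cost 131≤210 — dominates D1.
Others (D2, D3, D5, D7, D8, D9, D11) are each worse than D1 on at least one objective.

D4, D6, D10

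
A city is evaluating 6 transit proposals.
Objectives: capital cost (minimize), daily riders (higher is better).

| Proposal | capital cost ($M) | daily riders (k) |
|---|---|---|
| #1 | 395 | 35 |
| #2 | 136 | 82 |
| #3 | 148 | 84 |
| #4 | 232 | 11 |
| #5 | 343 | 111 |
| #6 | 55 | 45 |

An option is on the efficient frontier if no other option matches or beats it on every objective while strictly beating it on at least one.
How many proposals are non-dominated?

4

#1: dominated by #2 (capital cost 136≤395, daily riders 82≥35).
#2: not dominated.
#3: not dominated.
#4: dominated by #2 (capital cost 136≤232, daily riders 82≥11).
#5: not dominated (best daily riders).
#6: not dominated (best capital cost).
Pareto-optimal: #2, #3, #5, #6 → 4.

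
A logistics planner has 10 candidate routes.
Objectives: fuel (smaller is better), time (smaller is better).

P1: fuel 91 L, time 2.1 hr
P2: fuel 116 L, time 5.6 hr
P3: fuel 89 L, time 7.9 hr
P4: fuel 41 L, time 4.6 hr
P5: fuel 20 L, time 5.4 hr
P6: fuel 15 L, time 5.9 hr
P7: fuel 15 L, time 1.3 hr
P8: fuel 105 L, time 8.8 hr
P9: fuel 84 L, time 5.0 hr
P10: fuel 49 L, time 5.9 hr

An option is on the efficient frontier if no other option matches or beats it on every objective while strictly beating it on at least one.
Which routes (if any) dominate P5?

P7: fuel 15≤20, time 1.3≤5.4 — dominates P5.
Others (P1, P2, P3, P4, P6, P8, P9, P10) are each worse than P5 on at least one objective.

P7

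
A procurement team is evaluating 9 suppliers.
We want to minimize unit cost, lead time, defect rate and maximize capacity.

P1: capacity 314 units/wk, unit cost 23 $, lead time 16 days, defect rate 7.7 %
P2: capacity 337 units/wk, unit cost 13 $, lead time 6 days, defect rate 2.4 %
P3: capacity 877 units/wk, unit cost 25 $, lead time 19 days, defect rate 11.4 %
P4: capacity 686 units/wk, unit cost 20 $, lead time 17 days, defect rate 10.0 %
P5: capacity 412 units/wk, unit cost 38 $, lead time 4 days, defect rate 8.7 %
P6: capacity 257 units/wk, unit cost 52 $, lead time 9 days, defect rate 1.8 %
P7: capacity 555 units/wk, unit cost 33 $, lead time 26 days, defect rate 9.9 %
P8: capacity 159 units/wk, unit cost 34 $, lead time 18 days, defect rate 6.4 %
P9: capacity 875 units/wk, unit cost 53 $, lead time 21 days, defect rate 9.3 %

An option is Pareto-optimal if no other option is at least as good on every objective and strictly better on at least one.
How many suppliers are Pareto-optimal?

7

P1: dominated by P2 (capacity 337≥314, unit cost 13≤23, lead time 6≤16, defect rate 2.4≤7.7).
P2: not dominated (best unit cost).
P3: not dominated (best capacity).
P4: not dominated.
P5: not dominated (best lead time).
P6: not dominated (best defect rate).
P7: not dominated.
P8: dominated by P2 (capacity 337≥159, unit cost 13≤34, lead time 6≤18, defect rate 2.4≤6.4).
P9: not dominated.
Pareto-optimal: P2, P3, P4, P5, P6, P7, P9 → 7.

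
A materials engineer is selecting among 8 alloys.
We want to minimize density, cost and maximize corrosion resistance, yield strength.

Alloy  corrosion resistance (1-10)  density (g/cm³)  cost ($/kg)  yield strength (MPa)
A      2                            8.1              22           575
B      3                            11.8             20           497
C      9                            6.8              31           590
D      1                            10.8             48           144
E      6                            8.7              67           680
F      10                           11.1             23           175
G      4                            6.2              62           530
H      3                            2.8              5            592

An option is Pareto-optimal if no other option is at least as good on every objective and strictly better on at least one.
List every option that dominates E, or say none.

none

A: worse on corrosion resistance (2 vs 6).
B: worse on corrosion resistance (3 vs 6).
C: worse on yield strength (590 vs 680).
D: worse on corrosion resistance (1 vs 6).
F: worse on density (11.1 vs 8.7).
G: worse on corrosion resistance (4 vs 6).
H: worse on corrosion resistance (3 vs 6).
No option dominates E.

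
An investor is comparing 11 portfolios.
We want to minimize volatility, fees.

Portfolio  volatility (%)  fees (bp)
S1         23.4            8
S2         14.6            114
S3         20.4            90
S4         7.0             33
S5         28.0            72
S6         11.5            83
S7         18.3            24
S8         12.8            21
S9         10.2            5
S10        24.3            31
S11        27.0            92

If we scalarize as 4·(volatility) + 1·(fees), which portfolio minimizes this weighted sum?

S1: 4·23.4 + 1·8 = 101.6
S2: 4·14.6 + 1·114 = 172.4
S3: 4·20.4 + 1·90 = 171.6
S4: 4·7.0 + 1·33 = 61.0
S5: 4·28.0 + 1·72 = 184.0
S6: 4·11.5 + 1·83 = 129.0
S7: 4·18.3 + 1·24 = 97.2
S8: 4·12.8 + 1·21 = 72.2
S9: 4·10.2 + 1·5 = 45.8
S10: 4·24.3 + 1·31 = 128.2
S11: 4·27.0 + 1·92 = 200.0
Lowest: S9 at 45.8.

S9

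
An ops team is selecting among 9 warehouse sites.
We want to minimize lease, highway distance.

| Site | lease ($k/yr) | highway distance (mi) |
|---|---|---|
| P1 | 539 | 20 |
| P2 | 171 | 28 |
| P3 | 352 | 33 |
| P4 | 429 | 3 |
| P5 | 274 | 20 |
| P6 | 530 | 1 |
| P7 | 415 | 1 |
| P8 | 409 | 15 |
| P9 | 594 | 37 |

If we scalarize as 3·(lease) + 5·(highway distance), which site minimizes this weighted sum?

P2

P1: 3·539 + 5·20 = 1717
P2: 3·171 + 5·28 = 653
P3: 3·352 + 5·33 = 1221
P4: 3·429 + 5·3 = 1302
P5: 3·274 + 5·20 = 922
P6: 3·530 + 5·1 = 1595
P7: 3·415 + 5·1 = 1250
P8: 3·409 + 5·15 = 1302
P9: 3·594 + 5·37 = 1967
Lowest: P2 at 653.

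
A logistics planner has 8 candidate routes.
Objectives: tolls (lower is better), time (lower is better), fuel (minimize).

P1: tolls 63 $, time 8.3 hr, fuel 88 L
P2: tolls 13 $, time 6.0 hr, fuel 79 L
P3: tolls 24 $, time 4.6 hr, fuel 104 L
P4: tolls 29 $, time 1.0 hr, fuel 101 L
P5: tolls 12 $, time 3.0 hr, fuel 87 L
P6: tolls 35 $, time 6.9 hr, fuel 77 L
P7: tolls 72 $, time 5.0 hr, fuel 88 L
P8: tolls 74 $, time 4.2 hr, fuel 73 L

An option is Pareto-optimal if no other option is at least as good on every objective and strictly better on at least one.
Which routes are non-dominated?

P2, P4, P5, P6, P8

P1: dominated by P2 (tolls 13≤63, time 6.0≤8.3, fuel 79≤88).
P2: not dominated.
P3: dominated by P5 (tolls 12≤24, time 3.0≤4.6, fuel 87≤104).
P4: not dominated (best time).
P5: not dominated (best tolls).
P6: not dominated.
P7: dominated by P5 (tolls 12≤72, time 3.0≤5.0, fuel 87≤88).
P8: not dominated (best fuel).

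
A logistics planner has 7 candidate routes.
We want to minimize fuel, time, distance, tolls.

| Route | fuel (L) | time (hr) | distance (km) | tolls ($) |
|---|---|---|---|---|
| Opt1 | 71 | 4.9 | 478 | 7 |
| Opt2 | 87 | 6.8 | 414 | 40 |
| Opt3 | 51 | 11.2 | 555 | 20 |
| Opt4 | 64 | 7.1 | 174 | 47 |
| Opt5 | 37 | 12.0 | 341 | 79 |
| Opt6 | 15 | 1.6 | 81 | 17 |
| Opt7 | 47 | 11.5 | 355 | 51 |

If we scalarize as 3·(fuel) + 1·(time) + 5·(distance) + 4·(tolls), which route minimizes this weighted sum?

Opt1: 3·71 + 1·4.9 + 5·478 + 4·7 = 2635.9
Opt2: 3·87 + 1·6.8 + 5·414 + 4·40 = 2497.8
Opt3: 3·51 + 1·11.2 + 5·555 + 4·20 = 3019.2
Opt4: 3·64 + 1·7.1 + 5·174 + 4·47 = 1257.1
Opt5: 3·37 + 1·12.0 + 5·341 + 4·79 = 2144.0
Opt6: 3·15 + 1·1.6 + 5·81 + 4·17 = 519.6
Opt7: 3·47 + 1·11.5 + 5·355 + 4·51 = 2131.5
Lowest: Opt6 at 519.6.

Opt6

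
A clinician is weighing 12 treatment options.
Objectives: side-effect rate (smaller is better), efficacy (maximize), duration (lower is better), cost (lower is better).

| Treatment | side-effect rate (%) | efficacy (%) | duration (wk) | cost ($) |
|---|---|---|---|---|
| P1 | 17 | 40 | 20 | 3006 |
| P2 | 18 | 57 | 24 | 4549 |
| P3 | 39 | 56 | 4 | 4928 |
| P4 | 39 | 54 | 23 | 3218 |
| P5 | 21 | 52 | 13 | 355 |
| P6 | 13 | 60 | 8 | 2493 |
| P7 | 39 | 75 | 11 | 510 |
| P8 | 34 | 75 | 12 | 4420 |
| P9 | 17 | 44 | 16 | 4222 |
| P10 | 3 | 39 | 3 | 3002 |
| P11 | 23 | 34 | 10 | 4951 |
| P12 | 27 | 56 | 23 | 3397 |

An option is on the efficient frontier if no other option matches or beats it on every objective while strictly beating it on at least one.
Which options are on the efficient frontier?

P3, P5, P6, P7, P8, P10

P1: dominated by P6 (side-effect rate 13≤17, efficacy 60≥40, duration 8≤20, cost 2493≤3006).
P2: dominated by P6 (side-effect rate 13≤18, efficacy 60≥57, duration 8≤24, cost 2493≤4549).
P3: not dominated.
P4: dominated by P6 (side-effect rate 13≤39, efficacy 60≥54, duration 8≤23, cost 2493≤3218).
P5: not dominated (best cost).
P6: not dominated.
P7: not dominated.
P8: not dominated.
P9: dominated by P6 (side-effect rate 13≤17, efficacy 60≥44, duration 8≤16, cost 2493≤4222).
P10: not dominated (best side-effect rate).
P11: dominated by P6 (side-effect rate 13≤23, efficacy 60≥34, duration 8≤10, cost 2493≤4951).
P12: dominated by P6 (side-effect rate 13≤27, efficacy 60≥56, duration 8≤23, cost 2493≤3397).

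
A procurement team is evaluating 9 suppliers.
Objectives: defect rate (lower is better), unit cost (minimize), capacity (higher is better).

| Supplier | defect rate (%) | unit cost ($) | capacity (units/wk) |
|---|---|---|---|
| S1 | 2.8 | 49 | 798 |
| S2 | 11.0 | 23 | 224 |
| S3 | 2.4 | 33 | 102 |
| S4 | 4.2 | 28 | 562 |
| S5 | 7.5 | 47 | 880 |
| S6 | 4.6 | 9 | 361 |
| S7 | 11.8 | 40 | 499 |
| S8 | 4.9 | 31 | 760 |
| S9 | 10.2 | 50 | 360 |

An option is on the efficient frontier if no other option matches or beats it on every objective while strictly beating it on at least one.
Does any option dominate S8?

No

S1: worse on unit cost (49 vs 31).
S2: worse on defect rate (11.0 vs 4.9).
S3: worse on unit cost (33 vs 31).
S4: worse on capacity (562 vs 760).
S5: worse on defect rate (7.5 vs 4.9).
S6: worse on capacity (361 vs 760).
S7: worse on defect rate (11.8 vs 4.9).
S9: worse on defect rate (10.2 vs 4.9).
No option is at least as good as S8 on every objective and strictly better on one.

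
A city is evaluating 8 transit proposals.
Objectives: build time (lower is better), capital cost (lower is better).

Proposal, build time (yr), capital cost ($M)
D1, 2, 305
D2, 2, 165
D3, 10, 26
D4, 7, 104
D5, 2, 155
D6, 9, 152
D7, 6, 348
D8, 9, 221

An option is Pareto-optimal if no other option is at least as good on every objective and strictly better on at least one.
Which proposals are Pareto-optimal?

D3, D4, D5

D1: dominated by D2 (build time 2≤2, capital cost 165≤305).
D2: dominated by D5 (build time 2≤2, capital cost 155≤165).
D3: not dominated (best capital cost).
D4: not dominated.
D5: not dominated.
D6: dominated by D4 (build time 7≤9, capital cost 104≤152).
D7: dominated by D1 (build time 2≤6, capital cost 305≤348).
D8: dominated by D2 (build time 2≤9, capital cost 165≤221).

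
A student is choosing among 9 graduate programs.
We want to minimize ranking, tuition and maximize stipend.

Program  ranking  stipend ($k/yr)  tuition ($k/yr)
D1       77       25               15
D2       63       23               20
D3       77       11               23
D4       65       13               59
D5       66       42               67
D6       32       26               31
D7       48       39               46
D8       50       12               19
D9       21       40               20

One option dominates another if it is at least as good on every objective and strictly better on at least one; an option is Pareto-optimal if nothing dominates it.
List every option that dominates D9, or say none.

D1: worse on ranking (77 vs 21).
D2: worse on ranking (63 vs 21).
D3: worse on ranking (77 vs 21).
D4: worse on ranking (65 vs 21).
D5: worse on ranking (66 vs 21).
D6: worse on ranking (32 vs 21).
D7: worse on ranking (48 vs 21).
D8: worse on ranking (50 vs 21).
No option dominates D9.

none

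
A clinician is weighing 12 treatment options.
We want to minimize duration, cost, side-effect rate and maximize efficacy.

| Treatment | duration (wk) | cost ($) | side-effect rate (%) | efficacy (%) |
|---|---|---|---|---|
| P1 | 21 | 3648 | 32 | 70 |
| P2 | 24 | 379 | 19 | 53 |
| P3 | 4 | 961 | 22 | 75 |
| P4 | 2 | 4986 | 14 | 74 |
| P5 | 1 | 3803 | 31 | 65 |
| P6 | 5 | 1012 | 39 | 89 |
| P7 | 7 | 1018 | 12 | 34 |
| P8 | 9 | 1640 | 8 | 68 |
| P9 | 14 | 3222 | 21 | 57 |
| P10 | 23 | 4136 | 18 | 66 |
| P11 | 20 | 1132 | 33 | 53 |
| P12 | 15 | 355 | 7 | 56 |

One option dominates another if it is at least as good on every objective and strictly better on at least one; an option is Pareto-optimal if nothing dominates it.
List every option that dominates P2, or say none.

P12

P12: duration 15≤24, cost 355≤379, side-effect rate 7≤19, efficacy 56≥53 — dominates P2.
Others (P1, P3, P4, P5, P6, P7, P8, P9, P10, P11) are each worse than P2 on at least one objective.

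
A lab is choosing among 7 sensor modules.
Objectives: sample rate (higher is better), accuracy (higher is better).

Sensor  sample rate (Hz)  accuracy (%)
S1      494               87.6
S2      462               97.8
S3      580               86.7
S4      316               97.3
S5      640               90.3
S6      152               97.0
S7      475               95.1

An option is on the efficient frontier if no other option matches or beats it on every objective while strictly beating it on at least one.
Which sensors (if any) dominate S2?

S1: worse on accuracy (87.6 vs 97.8).
S3: worse on accuracy (86.7 vs 97.8).
S4: worse on sample rate (316 vs 462).
S5: worse on accuracy (90.3 vs 97.8).
S6: worse on sample rate (152 vs 462).
S7: worse on accuracy (95.1 vs 97.8).
No option dominates S2.

none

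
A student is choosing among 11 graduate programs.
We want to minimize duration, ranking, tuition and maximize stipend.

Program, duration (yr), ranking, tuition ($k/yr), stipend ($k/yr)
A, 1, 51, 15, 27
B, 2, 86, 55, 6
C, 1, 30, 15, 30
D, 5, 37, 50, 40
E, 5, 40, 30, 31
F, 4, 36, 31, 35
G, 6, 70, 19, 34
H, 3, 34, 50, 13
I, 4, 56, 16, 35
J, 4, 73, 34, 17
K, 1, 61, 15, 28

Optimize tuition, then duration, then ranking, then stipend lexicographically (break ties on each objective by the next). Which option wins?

C

First minimize tuition: best is 15, kept {A, C, K}.
Then minimize duration: best is 1, kept {A, C, K}.
Then minimize ranking: best is 30, kept {C}.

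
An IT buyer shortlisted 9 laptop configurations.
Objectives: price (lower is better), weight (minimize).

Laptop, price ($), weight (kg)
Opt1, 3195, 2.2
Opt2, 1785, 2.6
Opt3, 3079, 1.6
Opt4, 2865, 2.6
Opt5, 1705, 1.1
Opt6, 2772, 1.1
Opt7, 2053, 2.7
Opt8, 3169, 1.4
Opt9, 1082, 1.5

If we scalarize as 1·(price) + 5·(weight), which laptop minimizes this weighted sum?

Opt1: 1·3195 + 5·2.2 = 3206.0
Opt2: 1·1785 + 5·2.6 = 1798.0
Opt3: 1·3079 + 5·1.6 = 3087.0
Opt4: 1·2865 + 5·2.6 = 2878.0
Opt5: 1·1705 + 5·1.1 = 1710.5
Opt6: 1·2772 + 5·1.1 = 2777.5
Opt7: 1·2053 + 5·2.7 = 2066.5
Opt8: 1·3169 + 5·1.4 = 3176.0
Opt9: 1·1082 + 5·1.5 = 1089.5
Lowest: Opt9 at 1089.5.

Opt9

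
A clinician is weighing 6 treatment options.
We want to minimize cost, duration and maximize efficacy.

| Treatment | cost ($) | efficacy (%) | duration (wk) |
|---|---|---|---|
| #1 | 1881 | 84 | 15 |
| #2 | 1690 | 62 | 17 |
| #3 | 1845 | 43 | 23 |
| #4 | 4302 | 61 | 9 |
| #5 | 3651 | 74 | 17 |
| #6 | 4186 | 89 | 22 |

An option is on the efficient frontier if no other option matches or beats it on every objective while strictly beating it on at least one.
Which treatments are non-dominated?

#1, #2, #4, #6

#1: not dominated.
#2: not dominated (best cost).
#3: dominated by #2 (cost 1690≤1845, efficacy 62≥43, duration 17≤23).
#4: not dominated (best duration).
#5: dominated by #1 (cost 1881≤3651, efficacy 84≥74, duration 15≤17).
#6: not dominated (best efficacy).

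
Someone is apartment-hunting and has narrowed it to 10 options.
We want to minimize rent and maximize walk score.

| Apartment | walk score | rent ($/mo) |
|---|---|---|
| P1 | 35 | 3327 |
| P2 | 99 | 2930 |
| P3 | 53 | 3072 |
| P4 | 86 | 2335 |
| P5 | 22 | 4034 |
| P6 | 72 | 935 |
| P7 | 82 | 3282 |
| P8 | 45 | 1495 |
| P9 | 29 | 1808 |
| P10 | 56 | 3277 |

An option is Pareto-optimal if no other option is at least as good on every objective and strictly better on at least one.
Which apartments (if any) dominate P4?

P1: worse on walk score (35 vs 86).
P2: worse on rent (2930 vs 2335).
P3: worse on walk score (53 vs 86).
P5: worse on walk score (22 vs 86).
P6: worse on walk score (72 vs 86).
P7: worse on walk score (82 vs 86).
P8: worse on walk score (45 vs 86).
P9: worse on walk score (29 vs 86).
P10: worse on walk score (56 vs 86).
No option dominates P4.

none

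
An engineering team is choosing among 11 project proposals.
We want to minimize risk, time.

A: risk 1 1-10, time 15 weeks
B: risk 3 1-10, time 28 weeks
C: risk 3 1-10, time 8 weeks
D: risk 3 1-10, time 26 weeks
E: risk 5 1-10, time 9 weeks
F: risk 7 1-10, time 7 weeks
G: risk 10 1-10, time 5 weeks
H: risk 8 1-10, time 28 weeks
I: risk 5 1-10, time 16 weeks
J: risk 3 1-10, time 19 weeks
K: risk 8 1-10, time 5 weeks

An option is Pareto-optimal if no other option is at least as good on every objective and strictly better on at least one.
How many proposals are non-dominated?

4

A: not dominated (best risk).
B: dominated by A (risk 1≤3, time 15≤28).
C: not dominated.
D: dominated by A (risk 1≤3, time 15≤26).
E: dominated by C (risk 3≤5, time 8≤9).
F: not dominated.
G: dominated by K (risk 8≤10, time 5≤5).
H: dominated by A (risk 1≤8, time 15≤28).
I: dominated by A (risk 1≤5, time 15≤16).
J: dominated by A (risk 1≤3, time 15≤19).
K: not dominated.
Pareto-optimal: A, C, F, K → 4.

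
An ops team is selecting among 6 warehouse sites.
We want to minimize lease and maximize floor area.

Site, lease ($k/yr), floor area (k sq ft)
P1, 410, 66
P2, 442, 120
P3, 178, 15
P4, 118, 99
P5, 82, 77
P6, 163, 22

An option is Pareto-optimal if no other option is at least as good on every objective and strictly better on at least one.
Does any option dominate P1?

Yes

P4 vs P1: lease 118≤410, floor area 99≥66 — P4 is at least as good on every objective and strictly better on at least one, so P4 dominates P1.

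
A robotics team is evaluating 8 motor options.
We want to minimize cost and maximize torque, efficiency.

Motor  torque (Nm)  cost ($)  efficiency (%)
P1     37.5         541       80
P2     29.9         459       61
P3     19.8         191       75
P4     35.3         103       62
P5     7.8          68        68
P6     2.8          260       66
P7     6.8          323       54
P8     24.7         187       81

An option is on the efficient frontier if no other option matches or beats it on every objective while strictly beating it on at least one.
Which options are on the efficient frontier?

P1, P4, P5, P8

P1: not dominated (best torque).
P2: dominated by P4 (torque 35.3≥29.9, cost 103≤459, efficiency 62≥61).
P3: dominated by P8 (torque 24.7≥19.8, cost 187≤191, efficiency 81≥75).
P4: not dominated.
P5: not dominated (best cost).
P6: dominated by P3 (torque 19.8≥2.8, cost 191≤260, efficiency 75≥66).
P7: dominated by P3 (torque 19.8≥6.8, cost 191≤323, efficiency 75≥54).
P8: not dominated (best efficiency).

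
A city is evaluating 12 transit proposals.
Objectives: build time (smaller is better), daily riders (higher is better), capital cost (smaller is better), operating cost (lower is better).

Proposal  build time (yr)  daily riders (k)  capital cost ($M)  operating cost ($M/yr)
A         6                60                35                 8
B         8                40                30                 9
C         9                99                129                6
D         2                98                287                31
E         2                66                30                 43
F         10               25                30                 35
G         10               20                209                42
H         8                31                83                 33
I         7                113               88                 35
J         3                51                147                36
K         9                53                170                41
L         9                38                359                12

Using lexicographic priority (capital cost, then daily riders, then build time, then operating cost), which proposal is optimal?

E

First minimize capital cost: best is 30, kept {B, E, F}.
Then maximize daily riders: best is 66, kept {E}.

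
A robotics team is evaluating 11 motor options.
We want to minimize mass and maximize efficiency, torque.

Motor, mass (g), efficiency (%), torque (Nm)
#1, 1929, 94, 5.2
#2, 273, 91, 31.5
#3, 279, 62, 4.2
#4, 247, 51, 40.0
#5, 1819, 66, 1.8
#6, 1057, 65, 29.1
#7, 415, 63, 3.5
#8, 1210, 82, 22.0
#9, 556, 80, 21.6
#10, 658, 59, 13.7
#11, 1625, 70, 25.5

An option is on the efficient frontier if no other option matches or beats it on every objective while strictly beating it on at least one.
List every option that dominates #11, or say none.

#2

#2: mass 273≤1625, efficiency 91≥70, torque 31.5≥25.5 — dominates #11.
Others (#1, #3, #4, #5, #6, #7, #8, #9, #10) are each worse than #11 on at least one objective.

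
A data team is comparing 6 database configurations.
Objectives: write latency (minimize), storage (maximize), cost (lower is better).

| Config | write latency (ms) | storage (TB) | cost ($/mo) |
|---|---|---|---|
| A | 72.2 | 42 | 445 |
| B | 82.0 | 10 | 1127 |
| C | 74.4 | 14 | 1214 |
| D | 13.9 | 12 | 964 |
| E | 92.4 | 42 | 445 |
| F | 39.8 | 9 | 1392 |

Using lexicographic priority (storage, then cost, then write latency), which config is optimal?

First maximize storage: best is 42, kept {A, E}.
Then minimize cost: best is 445, kept {A, E}.
Then minimize write latency: best is 72.2, kept {A}.

A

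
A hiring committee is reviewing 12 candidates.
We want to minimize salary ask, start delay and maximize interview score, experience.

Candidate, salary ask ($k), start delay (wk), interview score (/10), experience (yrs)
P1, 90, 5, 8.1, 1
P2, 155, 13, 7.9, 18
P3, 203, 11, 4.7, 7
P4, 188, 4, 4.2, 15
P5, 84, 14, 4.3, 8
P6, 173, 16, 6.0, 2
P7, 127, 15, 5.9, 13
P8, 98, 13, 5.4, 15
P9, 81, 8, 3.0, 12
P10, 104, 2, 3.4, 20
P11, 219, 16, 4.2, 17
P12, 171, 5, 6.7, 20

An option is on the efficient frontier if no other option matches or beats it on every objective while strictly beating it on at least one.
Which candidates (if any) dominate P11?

P2, P12

P2: salary ask 155≤219, start delay 13≤16, interview score 7.9≥4.2, experience 18≥17 — dominates P11.
P12: salary ask 171≤219, start delay 5≤16, interview score 6.7≥4.2, experience 20≥17 — dominates P11.
Others (P1, P3, P4, P5, P6, P7, P8, P9, P10) are each worse than P11 on at least one objective.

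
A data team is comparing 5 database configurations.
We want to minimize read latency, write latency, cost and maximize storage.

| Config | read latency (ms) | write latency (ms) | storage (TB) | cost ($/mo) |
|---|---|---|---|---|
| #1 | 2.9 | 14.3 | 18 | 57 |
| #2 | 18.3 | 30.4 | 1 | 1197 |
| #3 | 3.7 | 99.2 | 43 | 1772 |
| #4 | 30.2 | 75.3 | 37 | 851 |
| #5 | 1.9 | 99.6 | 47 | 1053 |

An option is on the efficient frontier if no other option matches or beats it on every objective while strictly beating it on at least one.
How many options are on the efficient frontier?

#1: not dominated (best write latency).
#2: dominated by #1 (read latency 2.9≤18.3, write latency 14.3≤30.4, storage 18≥1, cost 57≤1197).
#3: not dominated.
#4: not dominated.
#5: not dominated (best read latency).
Pareto-optimal: #1, #3, #4, #5 → 4.

4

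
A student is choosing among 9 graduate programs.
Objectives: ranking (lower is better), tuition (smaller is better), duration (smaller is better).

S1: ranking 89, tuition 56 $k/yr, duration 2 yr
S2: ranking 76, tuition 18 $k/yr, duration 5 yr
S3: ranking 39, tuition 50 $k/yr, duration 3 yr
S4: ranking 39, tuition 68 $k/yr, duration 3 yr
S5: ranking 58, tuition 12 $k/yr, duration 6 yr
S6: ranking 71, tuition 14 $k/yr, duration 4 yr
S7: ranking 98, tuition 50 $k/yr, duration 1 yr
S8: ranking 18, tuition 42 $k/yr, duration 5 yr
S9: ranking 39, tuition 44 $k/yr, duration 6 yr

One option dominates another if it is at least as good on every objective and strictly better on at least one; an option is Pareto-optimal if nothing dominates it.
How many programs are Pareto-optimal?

S1: not dominated.
S2: dominated by S6 (ranking 71≤76, tuition 14≤18, duration 4≤5).
S3: not dominated.
S4: dominated by S3 (ranking 39≤39, tuition 50≤68, duration 3≤3).
S5: not dominated (best tuition).
S6: not dominated.
S7: not dominated (best duration).
S8: not dominated (best ranking).
S9: dominated by S8 (ranking 18≤39, tuition 42≤44, duration 5≤6).
Pareto-optimal: S1, S3, S5, S6, S7, S8 → 6.

6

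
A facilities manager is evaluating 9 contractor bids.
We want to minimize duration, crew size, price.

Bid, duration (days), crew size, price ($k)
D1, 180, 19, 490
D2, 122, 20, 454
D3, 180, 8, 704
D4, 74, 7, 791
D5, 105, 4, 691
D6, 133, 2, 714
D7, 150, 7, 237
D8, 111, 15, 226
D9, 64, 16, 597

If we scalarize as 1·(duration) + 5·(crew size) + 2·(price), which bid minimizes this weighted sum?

D8

D1: 1·180 + 5·19 + 2·490 = 1255
D2: 1·122 + 5·20 + 2·454 = 1130
D3: 1·180 + 5·8 + 2·704 = 1628
D4: 1·74 + 5·7 + 2·791 = 1691
D5: 1·105 + 5·4 + 2·691 = 1507
D6: 1·133 + 5·2 + 2·714 = 1571
D7: 1·150 + 5·7 + 2·237 = 659
D8: 1·111 + 5·15 + 2·226 = 638
D9: 1·64 + 5·16 + 2·597 = 1338
Lowest: D8 at 638.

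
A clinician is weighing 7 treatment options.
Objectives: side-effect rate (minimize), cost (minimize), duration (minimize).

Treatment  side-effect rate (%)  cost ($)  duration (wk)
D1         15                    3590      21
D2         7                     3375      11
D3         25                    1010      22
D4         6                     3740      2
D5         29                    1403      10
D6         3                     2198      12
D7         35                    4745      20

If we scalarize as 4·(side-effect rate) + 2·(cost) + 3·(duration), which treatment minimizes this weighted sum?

D1: 4·15 + 2·3590 + 3·21 = 7303
D2: 4·7 + 2·3375 + 3·11 = 6811
D3: 4·25 + 2·1010 + 3·22 = 2186
D4: 4·6 + 2·3740 + 3·2 = 7510
D5: 4·29 + 2·1403 + 3·10 = 2952
D6: 4·3 + 2·2198 + 3·12 = 4444
D7: 4·35 + 2·4745 + 3·20 = 9690
Lowest: D3 at 2186.

D3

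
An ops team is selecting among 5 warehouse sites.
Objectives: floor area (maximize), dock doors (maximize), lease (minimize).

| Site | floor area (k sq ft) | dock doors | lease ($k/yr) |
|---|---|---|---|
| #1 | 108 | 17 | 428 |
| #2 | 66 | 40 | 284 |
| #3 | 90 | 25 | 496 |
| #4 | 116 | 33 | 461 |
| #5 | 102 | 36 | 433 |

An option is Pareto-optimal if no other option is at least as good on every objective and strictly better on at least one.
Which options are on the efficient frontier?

#1: not dominated.
#2: not dominated (best dock doors).
#3: dominated by #4 (floor area 116≥90, dock doors 33≥25, lease 461≤496).
#4: not dominated (best floor area).
#5: not dominated.

#1, #2, #4, #5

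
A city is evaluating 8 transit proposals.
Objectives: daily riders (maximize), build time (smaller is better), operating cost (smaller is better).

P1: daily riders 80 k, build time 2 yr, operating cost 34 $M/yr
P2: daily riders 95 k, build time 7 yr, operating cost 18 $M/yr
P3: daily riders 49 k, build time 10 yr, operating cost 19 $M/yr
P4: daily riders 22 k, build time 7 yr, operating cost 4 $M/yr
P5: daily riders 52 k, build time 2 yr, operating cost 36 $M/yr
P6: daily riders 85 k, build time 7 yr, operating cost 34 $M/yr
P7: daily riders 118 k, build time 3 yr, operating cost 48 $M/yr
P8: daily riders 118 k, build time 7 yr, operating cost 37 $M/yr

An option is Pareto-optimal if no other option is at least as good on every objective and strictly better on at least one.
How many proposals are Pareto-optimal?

5

P1: not dominated.
P2: not dominated.
P3: dominated by P2 (daily riders 95≥49, build time 7≤10, operating cost 18≤19).
P4: not dominated (best operating cost).
P5: dominated by P1 (daily riders 80≥52, build time 2≤2, operating cost 34≤36).
P6: dominated by P2 (daily riders 95≥85, build time 7≤7, operating cost 18≤34).
P7: not dominated.
P8: not dominated.
Pareto-optimal: P1, P2, P4, P7, P8 → 5.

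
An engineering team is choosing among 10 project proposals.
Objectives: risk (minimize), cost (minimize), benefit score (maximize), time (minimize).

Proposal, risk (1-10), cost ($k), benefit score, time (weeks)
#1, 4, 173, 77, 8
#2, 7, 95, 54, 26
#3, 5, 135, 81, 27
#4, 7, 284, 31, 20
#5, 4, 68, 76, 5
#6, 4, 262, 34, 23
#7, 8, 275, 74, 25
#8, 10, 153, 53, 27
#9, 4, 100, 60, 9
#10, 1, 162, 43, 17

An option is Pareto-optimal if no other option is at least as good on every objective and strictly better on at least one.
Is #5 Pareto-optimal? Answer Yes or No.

Yes

#1: worse on cost (173 vs 68).
#2: worse on risk (7 vs 4).
#3: worse on risk (5 vs 4).
#4: worse on risk (7 vs 4).
#6: worse on cost (262 vs 68).
#7: worse on risk (8 vs 4).
#8: worse on risk (10 vs 4).
#9: worse on cost (100 vs 68).
#10: worse on cost (162 vs 68).
No option is at least as good as #5 on every objective and strictly better on one.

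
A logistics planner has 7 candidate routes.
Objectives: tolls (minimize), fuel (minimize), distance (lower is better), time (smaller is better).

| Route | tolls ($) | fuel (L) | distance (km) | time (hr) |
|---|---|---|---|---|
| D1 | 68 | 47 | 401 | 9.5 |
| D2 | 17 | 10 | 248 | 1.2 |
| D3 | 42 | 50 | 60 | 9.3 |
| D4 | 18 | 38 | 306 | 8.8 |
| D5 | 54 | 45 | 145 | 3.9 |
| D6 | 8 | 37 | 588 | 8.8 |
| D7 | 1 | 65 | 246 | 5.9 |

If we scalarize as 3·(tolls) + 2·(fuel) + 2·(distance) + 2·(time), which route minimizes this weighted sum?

D1: 3·68 + 2·47 + 2·401 + 2·9.5 = 1119.0
D2: 3·17 + 2·10 + 2·248 + 2·1.2 = 569.4
D3: 3·42 + 2·50 + 2·60 + 2·9.3 = 364.6
D4: 3·18 + 2·38 + 2·306 + 2·8.8 = 759.6
D5: 3·54 + 2·45 + 2·145 + 2·3.9 = 549.8
D6: 3·8 + 2·37 + 2·588 + 2·8.8 = 1291.6
D7: 3·1 + 2·65 + 2·246 + 2·5.9 = 636.8
Lowest: D3 at 364.6.

D3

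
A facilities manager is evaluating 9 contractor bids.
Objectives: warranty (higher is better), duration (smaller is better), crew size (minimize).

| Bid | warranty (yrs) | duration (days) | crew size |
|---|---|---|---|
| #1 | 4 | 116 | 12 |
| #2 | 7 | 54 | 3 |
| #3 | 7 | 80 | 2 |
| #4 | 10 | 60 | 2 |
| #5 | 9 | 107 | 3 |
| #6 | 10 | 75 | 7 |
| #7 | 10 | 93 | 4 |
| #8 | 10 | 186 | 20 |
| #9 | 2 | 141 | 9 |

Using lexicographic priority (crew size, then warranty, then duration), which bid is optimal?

First minimize crew size: best is 2, kept {#3, #4}.
Then maximize warranty: best is 10, kept {#4}.

#4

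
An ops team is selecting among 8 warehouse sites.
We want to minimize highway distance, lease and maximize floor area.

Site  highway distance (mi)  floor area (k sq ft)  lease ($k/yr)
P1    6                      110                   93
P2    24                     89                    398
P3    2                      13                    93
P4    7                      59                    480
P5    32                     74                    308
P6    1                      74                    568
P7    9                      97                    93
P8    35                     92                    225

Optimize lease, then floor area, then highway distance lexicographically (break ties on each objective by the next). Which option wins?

P1

First minimize lease: best is 93, kept {P1, P3, P7}.
Then maximize floor area: best is 110, kept {P1}.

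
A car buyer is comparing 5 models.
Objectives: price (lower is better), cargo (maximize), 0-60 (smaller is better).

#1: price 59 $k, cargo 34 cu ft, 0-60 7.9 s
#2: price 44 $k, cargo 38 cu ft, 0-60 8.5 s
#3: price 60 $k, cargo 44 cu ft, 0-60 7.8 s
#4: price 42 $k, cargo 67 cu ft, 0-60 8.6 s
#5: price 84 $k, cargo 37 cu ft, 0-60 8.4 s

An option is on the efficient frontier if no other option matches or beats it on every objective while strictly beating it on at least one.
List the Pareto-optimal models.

#1, #2, #3, #4

#1: not dominated.
#2: not dominated.
#3: not dominated (best 0-60).
#4: not dominated (best price).
#5: dominated by #3 (price 60≤84, cargo 44≥37, 0-60 7.8≤8.4).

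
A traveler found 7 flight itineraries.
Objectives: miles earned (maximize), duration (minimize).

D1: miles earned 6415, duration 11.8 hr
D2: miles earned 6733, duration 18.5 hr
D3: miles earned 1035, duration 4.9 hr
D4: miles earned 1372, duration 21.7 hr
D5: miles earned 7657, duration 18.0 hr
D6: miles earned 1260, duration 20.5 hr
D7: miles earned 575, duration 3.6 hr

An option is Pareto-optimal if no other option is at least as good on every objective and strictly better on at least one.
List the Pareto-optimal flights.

D1: not dominated.
D2: dominated by D5 (miles earned 7657≥6733, duration 18.0≤18.5).
D3: not dominated.
D4: dominated by D1 (miles earned 6415≥1372, duration 11.8≤21.7).
D5: not dominated (best miles earned).
D6: dominated by D1 (miles earned 6415≥1260, duration 11.8≤20.5).
D7: not dominated (best duration).

D1, D3, D5, D7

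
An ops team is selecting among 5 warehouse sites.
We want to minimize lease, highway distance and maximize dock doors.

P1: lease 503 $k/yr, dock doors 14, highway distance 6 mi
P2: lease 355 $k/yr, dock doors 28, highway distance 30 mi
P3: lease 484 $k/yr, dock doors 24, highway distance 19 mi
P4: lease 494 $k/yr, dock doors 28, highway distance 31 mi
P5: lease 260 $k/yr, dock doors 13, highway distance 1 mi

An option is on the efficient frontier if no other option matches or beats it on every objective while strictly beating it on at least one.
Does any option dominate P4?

P2 vs P4: lease 355≤494, dock doors 28≥28, highway distance 30≤31 — P2 is at least as good on every objective and strictly better on at least one, so P2 dominates P4.

Yes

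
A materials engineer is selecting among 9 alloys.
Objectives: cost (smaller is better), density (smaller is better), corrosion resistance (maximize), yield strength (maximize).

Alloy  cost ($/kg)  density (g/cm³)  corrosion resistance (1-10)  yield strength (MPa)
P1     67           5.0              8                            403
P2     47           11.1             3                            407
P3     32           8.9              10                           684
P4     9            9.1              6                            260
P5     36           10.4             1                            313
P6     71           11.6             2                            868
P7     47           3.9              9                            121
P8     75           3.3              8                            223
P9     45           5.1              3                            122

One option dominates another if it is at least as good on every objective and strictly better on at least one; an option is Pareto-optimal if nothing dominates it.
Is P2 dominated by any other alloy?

Yes

P3 vs P2: cost 32≤47, density 8.9≤11.1, corrosion resistance 10≥3, yield strength 684≥407 — P3 is at least as good on every objective and strictly better on at least one, so P3 dominates P2.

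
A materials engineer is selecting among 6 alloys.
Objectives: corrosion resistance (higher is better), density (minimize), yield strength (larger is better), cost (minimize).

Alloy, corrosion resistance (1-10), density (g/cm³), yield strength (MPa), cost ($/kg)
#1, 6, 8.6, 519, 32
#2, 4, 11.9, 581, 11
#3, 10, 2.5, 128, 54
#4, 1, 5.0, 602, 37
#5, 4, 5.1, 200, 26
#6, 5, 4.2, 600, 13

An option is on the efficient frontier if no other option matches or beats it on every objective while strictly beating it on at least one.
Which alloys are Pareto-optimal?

#1, #2, #3, #4, #6

#1: not dominated.
#2: not dominated (best cost).
#3: not dominated (best corrosion resistance).
#4: not dominated (best yield strength).
#5: dominated by #6 (corrosion resistance 5≥4, density 4.2≤5.1, yield strength 600≥200, cost 13≤26).
#6: not dominated.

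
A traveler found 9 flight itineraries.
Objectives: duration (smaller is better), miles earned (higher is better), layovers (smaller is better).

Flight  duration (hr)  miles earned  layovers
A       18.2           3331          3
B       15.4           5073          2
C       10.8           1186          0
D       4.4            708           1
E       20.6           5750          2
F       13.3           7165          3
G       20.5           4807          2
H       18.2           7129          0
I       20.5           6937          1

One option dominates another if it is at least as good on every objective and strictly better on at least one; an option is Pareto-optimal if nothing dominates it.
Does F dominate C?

No

F vs C: F is worse on duration (13.3 vs 10.8), so it does not dominate C.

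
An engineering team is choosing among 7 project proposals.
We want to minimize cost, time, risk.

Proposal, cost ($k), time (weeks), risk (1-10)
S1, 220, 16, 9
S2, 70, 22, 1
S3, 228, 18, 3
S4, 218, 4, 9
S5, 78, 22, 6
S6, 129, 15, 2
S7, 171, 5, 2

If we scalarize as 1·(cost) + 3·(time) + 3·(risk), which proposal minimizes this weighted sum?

S2

S1: 1·220 + 3·16 + 3·9 = 295
S2: 1·70 + 3·22 + 3·1 = 139
S3: 1·228 + 3·18 + 3·3 = 291
S4: 1·218 + 3·4 + 3·9 = 257
S5: 1·78 + 3·22 + 3·6 = 162
S6: 1·129 + 3·15 + 3·2 = 180
S7: 1·171 + 3·5 + 3·2 = 192
Lowest: S2 at 139.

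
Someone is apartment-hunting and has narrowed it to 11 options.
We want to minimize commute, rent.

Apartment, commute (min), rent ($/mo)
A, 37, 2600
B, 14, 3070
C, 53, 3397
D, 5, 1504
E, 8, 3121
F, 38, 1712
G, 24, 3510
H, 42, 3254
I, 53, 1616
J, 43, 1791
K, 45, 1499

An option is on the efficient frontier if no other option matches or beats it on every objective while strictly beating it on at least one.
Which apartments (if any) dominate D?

none

A: worse on commute (37 vs 5).
B: worse on commute (14 vs 5).
C: worse on commute (53 vs 5).
E: worse on commute (8 vs 5).
F: worse on commute (38 vs 5).
G: worse on commute (24 vs 5).
H: worse on commute (42 vs 5).
I: worse on commute (53 vs 5).
J: worse on commute (43 vs 5).
K: worse on commute (45 vs 5).
No option dominates D.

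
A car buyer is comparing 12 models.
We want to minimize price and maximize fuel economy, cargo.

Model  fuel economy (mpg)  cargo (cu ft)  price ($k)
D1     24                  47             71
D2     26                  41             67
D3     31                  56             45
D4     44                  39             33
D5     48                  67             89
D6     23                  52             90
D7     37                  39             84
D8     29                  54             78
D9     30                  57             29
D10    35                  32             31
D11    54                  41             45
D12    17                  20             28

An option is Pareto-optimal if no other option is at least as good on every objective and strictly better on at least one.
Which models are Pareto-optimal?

D1: dominated by D3 (fuel economy 31≥24, cargo 56≥47, price 45≤71).
D2: dominated by D3 (fuel economy 31≥26, cargo 56≥41, price 45≤67).
D3: not dominated.
D4: not dominated.
D5: not dominated (best cargo).
D6: dominated by D3 (fuel economy 31≥23, cargo 56≥52, price 45≤90).
D7: dominated by D4 (fuel economy 44≥37, cargo 39≥39, price 33≤84).
D8: dominated by D3 (fuel economy 31≥29, cargo 56≥54, price 45≤78).
D9: not dominated.
D10: not dominated.
D11: not dominated (best fuel economy).
D12: not dominated (best price).

D3, D4, D5, D9, D10, D11, D12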